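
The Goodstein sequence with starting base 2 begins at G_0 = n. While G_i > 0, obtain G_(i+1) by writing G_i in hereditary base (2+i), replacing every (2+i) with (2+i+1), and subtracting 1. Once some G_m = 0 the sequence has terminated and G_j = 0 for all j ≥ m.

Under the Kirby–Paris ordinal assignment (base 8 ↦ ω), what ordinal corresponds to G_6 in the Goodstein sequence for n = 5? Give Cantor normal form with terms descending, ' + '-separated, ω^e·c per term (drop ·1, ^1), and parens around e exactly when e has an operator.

ω^3·3 + ω^2·3 + ω·2 + 7

i=0: 5 = 2^2 + 1 (b=2); 2→3: 3^3 + 1 = 28; 28−1 = 27
i=1: 27 = 3^3 (b=3); 3→4: 4^4 = 256; 256−1 = 255
i=2: 255 = 3·4^3 + 3·4^2 + 3·4 + 3 (b=4); 4→5: 3·5^3 + 3·5^2 + 3·5 + 3 = 468; 468−1 = 467
i=3: 467 = 3·5^3 + 3·5^2 + 3·5 + 2 (b=5); 5→6: 3·6^3 + 3·6^2 + 3·6 + 2 = 776; 776−1 = 775
i=4: 775 = 3·6^3 + 3·6^2 + 3·6 + 1 (b=6); 6→7: 3·7^3 + 3·7^2 + 3·7 + 1 = 1198; 1198−1 = 1197
i=5: 1197 = 3·7^3 + 3·7^2 + 3·7 (b=7); 7→8: 3·8^3 + 3·8^2 + 3·8 = 1752; 1752−1 = 1751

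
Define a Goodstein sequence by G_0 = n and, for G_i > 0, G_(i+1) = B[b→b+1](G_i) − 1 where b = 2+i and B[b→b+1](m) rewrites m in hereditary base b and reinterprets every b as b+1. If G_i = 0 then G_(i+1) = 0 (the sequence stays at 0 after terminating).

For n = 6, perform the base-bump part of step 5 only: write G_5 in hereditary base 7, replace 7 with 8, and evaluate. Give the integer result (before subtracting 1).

6 —HB2→ 2^2 + 2 —bump→ 3^3 + 3 = 30 —(−1)→ 29
29 —HB3→ 3^3 + 2 —bump→ 4^4 + 2 = 258 —(−1)→ 257
257 —HB4→ 4^4 + 1 —bump→ 5^5 + 1 = 3126 —(−1)→ 3125
3125 —HB5→ 5^5 —bump→ 6^6 = 46656 —(−1)→ 46655
46655 —HB6→ 5·6^5 + 5·6^4 + 5·6^3 + 5·6^2 + 5·6 + 5 —bump→ 5·7^5 + 5·7^4 + 5·7^3 + 5·7^2 + 5·7 + 5 = 98040 —(−1)→ 98039

187244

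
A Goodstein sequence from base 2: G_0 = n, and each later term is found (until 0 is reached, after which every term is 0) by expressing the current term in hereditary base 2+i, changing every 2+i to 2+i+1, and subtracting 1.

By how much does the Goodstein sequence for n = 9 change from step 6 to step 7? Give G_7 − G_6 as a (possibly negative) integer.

1111930522

G_0=9  [base 2] 2^(2 + 1) + 1  →[2↦3]→  3^(3 + 1) + 1 = 82  −1 ⇒ G_1=81
G_1=81  [base 3] 3^(3 + 1)  →[3↦4]→  4^(4 + 1) = 1024  −1 ⇒ G_2=1023
G_2=1023  [base 4] 3·4^4 + 3·4^3 + 3·4^2 + 3·4 + 3  →[4↦5]→  3·5^5 + 3·5^3 + 3·5^2 + 3·5 + 3 = 9843  −1 ⇒ G_3=9842
G_3=9842  [base 5] 3·5^5 + 3·5^3 + 3·5^2 + 3·5 + 2  →[5↦6]→  3·6^6 + 3·6^3 + 3·6^2 + 3·6 + 2 = 140744  −1 ⇒ G_4=140743
G_4=140743  [base 6] 3·6^6 + 3·6^3 + 3·6^2 + 3·6 + 1  →[6↦7]→  3·7^7 + 3·7^3 + 3·7^2 + 3·7 + 1 = 2471827  −1 ⇒ G_5=2471826
G_5=2471826  [base 7] 3·7^7 + 3·7^3 + 3·7^2 + 3·7  →[7↦8]→  3·8^8 + 3·8^3 + 3·8^2 + 3·8 = 50333400  −1 ⇒ G_6=50333399
G_6=50333399  [base 8] 3·8^8 + 3·8^3 + 3·8^2 + 2·8 + 7  →[8↦9]→  3·9^9 + 3·9^3 + 3·9^2 + 2·9 + 7 = 1162263922  −1 ⇒ G_7=1162263921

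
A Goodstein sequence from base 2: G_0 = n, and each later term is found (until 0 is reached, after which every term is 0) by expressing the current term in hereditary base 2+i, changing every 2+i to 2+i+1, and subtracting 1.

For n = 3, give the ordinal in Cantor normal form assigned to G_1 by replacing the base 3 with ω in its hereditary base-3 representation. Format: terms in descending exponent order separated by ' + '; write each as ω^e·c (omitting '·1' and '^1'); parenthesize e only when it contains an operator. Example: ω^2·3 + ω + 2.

base 2: 3 = 2 + 1; at 3: 3 + 1 = 4; next = 3
base 3: 3 = 3; at 4: 4 = 4; next = 3

ω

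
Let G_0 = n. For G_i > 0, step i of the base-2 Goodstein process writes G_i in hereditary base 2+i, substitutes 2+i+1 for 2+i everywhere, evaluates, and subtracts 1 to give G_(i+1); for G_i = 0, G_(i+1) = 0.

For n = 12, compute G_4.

i=0: 12 = 2^(2 + 1) + 2^2 (b=2); 2→3: 3^(3 + 1) + 3^3 = 108; 108−1 = 107
i=1: 107 = 3^(3 + 1) + 2·3^2 + 2·3 + 2 (b=3); 3→4: 4^(4 + 1) + 2·4^2 + 2·4 + 2 = 1066; 1066−1 = 1065
i=2: 1065 = 4^(4 + 1) + 2·4^2 + 2·4 + 1 (b=4); 4→5: 5^(5 + 1) + 2·5^2 + 2·5 + 1 = 15686; 15686−1 = 15685
i=3: 15685 = 5^(5 + 1) + 2·5^2 + 2·5 (b=5); 5→6: 6^(6 + 1) + 2·6^2 + 2·6 = 280020; 280020−1 = 280019
i=4: 280019 = 6^(6 + 1) + 2·6^2 + 6 + 5 (b=6); 6→7: 7^(7 + 1) + 2·7^2 + 7 + 5 = 5764911; 5764911−1 = 5764910

280019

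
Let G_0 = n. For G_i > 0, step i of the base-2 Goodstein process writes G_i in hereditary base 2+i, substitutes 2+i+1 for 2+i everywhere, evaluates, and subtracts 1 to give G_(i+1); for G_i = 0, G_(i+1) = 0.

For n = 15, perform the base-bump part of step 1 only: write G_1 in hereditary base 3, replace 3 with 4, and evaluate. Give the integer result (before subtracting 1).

i=0: 15 = 2^(2 + 1) + 2^2 + 2 + 1 (b=2); 2→3: 3^(3 + 1) + 3^3 + 3 + 1 = 112; 112−1 = 111
i=1: 111 = 3^(3 + 1) + 3^3 + 3 (b=3); 3→4: 4^(4 + 1) + 4^4 + 4 = 1284; 1284−1 = 1283

1284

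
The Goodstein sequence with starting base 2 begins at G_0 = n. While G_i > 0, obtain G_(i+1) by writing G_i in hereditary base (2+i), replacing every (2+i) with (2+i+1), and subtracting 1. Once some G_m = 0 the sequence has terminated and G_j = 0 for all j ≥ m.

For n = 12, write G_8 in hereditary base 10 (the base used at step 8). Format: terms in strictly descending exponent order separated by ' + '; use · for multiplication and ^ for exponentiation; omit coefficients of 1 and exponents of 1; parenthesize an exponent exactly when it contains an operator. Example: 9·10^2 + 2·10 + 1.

10^(10 + 1) + 2·10^2 + 10 + 1

G_0 = 12. HB_2(12) = 2^(2 + 1) + 2^2. Bump = 108. G_1 = 107.
G_1 = 107. HB_3(107) = 3^(3 + 1) + 2·3^2 + 2·3 + 2. Bump = 1066. G_2 = 1065.
G_2 = 1065. HB_4(1065) = 4^(4 + 1) + 2·4^2 + 2·4 + 1. Bump = 15686. G_3 = 15685.
G_3 = 15685. HB_5(15685) = 5^(5 + 1) + 2·5^2 + 2·5. Bump = 280020. G_4 = 280019.
G_4 = 280019. HB_6(280019) = 6^(6 + 1) + 2·6^2 + 6 + 5. Bump = 5764911. G_5 = 5764910.
G_5 = 5764910. HB_7(5764910) = 7^(7 + 1) + 2·7^2 + 7 + 4. Bump = 134217868. G_6 = 134217867.
G_6 = 134217867. HB_8(134217867) = 8^(8 + 1) + 2·8^2 + 8 + 3. Bump = 3486784575. G_7 = 3486784574.
G_7 = 3486784574. HB_9(3486784574) = 9^(9 + 1) + 2·9^2 + 9 + 2. Bump = 100000000212. G_8 = 100000000211.
G_8 = 100000000211. HB_10(100000000211) = 10^(10 + 1) + 2·10^2 + 10 + 1. Bump = 3138428376975. G_9 = 3138428376974.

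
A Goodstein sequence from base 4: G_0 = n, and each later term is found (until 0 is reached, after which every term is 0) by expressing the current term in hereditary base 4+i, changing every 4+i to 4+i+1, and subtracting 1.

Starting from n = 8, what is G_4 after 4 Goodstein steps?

8 —HB4→ 2·4 —bump→ 2·5 = 10 —(−1)→ 9
9 —HB5→ 5 + 4 —bump→ 6 + 4 = 10 —(−1)→ 9
9 —HB6→ 6 + 3 —bump→ 7 + 3 = 10 —(−1)→ 9
9 —HB7→ 7 + 2 —bump→ 8 + 2 = 10 —(−1)→ 9
9 —HB8→ 8 + 1 —bump→ 9 + 1 = 10 —(−1)→ 9

9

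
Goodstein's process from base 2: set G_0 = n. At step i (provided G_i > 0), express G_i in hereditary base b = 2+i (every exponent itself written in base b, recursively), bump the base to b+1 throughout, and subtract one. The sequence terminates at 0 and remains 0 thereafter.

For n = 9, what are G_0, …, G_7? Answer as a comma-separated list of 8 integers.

9, 81, 1023, 9842, 140743, 2471826, 50333399, 1162263921

9 —HB2→ 2^(2 + 1) + 1 —bump→ 3^(3 + 1) + 1 = 82 —(−1)→ 81
81 —HB3→ 3^(3 + 1) —bump→ 4^(4 + 1) = 1024 —(−1)→ 1023
1023 —HB4→ 3·4^4 + 3·4^3 + 3·4^2 + 3·4 + 3 —bump→ 3·5^5 + 3·5^3 + 3·5^2 + 3·5 + 3 = 9843 —(−1)→ 9842
9842 —HB5→ 3·5^5 + 3·5^3 + 3·5^2 + 3·5 + 2 —bump→ 3·6^6 + 3·6^3 + 3·6^2 + 3·6 + 2 = 140744 —(−1)→ 140743
140743 —HB6→ 3·6^6 + 3·6^3 + 3·6^2 + 3·6 + 1 —bump→ 3·7^7 + 3·7^3 + 3·7^2 + 3·7 + 1 = 2471827 —(−1)→ 2471826
2471826 —HB7→ 3·7^7 + 3·7^3 + 3·7^2 + 3·7 —bump→ 3·8^8 + 3·8^3 + 3·8^2 + 3·8 = 50333400 —(−1)→ 50333399
50333399 —HB8→ 3·8^8 + 3·8^3 + 3·8^2 + 2·8 + 7 —bump→ 3·9^9 + 3·9^3 + 3·9^2 + 2·9 + 7 = 1162263922 —(−1)→ 1162263921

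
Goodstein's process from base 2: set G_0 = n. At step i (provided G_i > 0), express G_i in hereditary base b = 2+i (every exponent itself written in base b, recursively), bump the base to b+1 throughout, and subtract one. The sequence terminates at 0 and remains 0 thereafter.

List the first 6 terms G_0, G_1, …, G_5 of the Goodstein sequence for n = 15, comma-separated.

15, 111, 1283, 18752, 326593, 6588344

G_0=15  [base 2] 2^(2 + 1) + 2^2 + 2 + 1  →[2↦3]→  3^(3 + 1) + 3^3 + 3 + 1 = 112  −1 ⇒ G_1=111
G_1=111  [base 3] 3^(3 + 1) + 3^3 + 3  →[3↦4]→  4^(4 + 1) + 4^4 + 4 = 1284  −1 ⇒ G_2=1283
G_2=1283  [base 4] 4^(4 + 1) + 4^4 + 3  →[4↦5]→  5^(5 + 1) + 5^5 + 3 = 18753  −1 ⇒ G_3=18752
G_3=18752  [base 5] 5^(5 + 1) + 5^5 + 2  →[5↦6]→  6^(6 + 1) + 6^6 + 2 = 326594  −1 ⇒ G_4=326593
G_4=326593  [base 6] 6^(6 + 1) + 6^6 + 1  →[6↦7]→  7^(7 + 1) + 7^7 + 1 = 6588345  −1 ⇒ G_5=6588344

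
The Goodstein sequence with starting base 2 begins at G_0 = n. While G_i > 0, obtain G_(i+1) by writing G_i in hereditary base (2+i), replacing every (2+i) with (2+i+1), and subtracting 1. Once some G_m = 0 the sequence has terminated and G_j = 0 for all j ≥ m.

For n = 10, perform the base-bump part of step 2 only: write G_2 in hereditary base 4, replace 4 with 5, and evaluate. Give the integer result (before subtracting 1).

15626

10 —HB2→ 2^(2 + 1) + 2 —bump→ 3^(3 + 1) + 3 = 84 —(−1)→ 83
83 —HB3→ 3^(3 + 1) + 2 —bump→ 4^(4 + 1) + 2 = 1026 —(−1)→ 1025
1025 —HB4→ 4^(4 + 1) + 1 —bump→ 5^(5 + 1) + 1 = 15626 —(−1)→ 15625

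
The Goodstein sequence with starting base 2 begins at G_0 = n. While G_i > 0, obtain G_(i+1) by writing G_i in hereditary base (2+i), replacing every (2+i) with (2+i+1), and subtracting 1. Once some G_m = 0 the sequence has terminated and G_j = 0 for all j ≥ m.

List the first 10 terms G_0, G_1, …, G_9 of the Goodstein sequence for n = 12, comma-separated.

(0) 12|_2 = 2^(2 + 1) + 2^2 ↦ 3^(3 + 1) + 3^3|_3 = 108 ⇒ 107
(1) 107|_3 = 3^(3 + 1) + 2·3^2 + 2·3 + 2 ↦ 4^(4 + 1) + 2·4^2 + 2·4 + 2|_4 = 1066 ⇒ 1065
(2) 1065|_4 = 4^(4 + 1) + 2·4^2 + 2·4 + 1 ↦ 5^(5 + 1) + 2·5^2 + 2·5 + 1|_5 = 15686 ⇒ 15685
(3) 15685|_5 = 5^(5 + 1) + 2·5^2 + 2·5 ↦ 6^(6 + 1) + 2·6^2 + 2·6|_6 = 280020 ⇒ 280019
(4) 280019|_6 = 6^(6 + 1) + 2·6^2 + 6 + 5 ↦ 7^(7 + 1) + 2·7^2 + 7 + 5|_7 = 5764911 ⇒ 5764910
(5) 5764910|_7 = 7^(7 + 1) + 2·7^2 + 7 + 4 ↦ 8^(8 + 1) + 2·8^2 + 8 + 4|_8 = 134217868 ⇒ 134217867
(6) 134217867|_8 = 8^(8 + 1) + 2·8^2 + 8 + 3 ↦ 9^(9 + 1) + 2·9^2 + 9 + 3|_9 = 3486784575 ⇒ 3486784574
(7) 3486784574|_9 = 9^(9 + 1) + 2·9^2 + 9 + 2 ↦ 10^(10 + 1) + 2·10^2 + 10 + 2|_10 = 100000000212 ⇒ 100000000211
(8) 100000000211|_10 = 10^(10 + 1) + 2·10^2 + 10 + 1 ↦ 11^(11 + 1) + 2·11^2 + 11 + 1|_11 = 3138428376975 ⇒ 3138428376974

12, 107, 1065, 15685, 280019, 5764910, 134217867, 3486784574, 100000000211, 3138428376974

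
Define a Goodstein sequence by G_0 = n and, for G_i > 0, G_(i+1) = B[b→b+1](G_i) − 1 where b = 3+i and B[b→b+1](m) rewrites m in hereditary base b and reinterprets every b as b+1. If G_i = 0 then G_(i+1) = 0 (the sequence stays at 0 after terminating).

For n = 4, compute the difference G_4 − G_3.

(0) 4|_3 = 3 + 1 ↦ 4 + 1|_4 = 5 ⇒ 4
(1) 4|_4 = 4 ↦ 5|_5 = 5 ⇒ 4
(2) 4|_5 = 4 ↦ 4|_6 = 4 ⇒ 3
(3) 3|_6 = 3 ↦ 3|_7 = 3 ⇒ 2

-1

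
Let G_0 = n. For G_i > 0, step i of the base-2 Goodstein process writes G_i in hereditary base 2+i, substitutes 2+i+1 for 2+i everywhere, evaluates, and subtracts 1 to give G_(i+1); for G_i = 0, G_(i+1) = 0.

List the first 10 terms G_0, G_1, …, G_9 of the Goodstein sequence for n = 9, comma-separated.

[0] 9 ≡ 2^(2 + 1) + 1 (base 2). Lift 3: 82. −1: 81.
[1] 81 ≡ 3^(3 + 1) (base 3). Lift 4: 1024. −1: 1023.
[2] 1023 ≡ 3·4^4 + 3·4^3 + 3·4^2 + 3·4 + 3 (base 4). Lift 5: 9843. −1: 9842.
[3] 9842 ≡ 3·5^5 + 3·5^3 + 3·5^2 + 3·5 + 2 (base 5). Lift 6: 140744. −1: 140743.
[4] 140743 ≡ 3·6^6 + 3·6^3 + 3·6^2 + 3·6 + 1 (base 6). Lift 7: 2471827. −1: 2471826.
[5] 2471826 ≡ 3·7^7 + 3·7^3 + 3·7^2 + 3·7 (base 7). Lift 8: 50333400. −1: 50333399.
[6] 50333399 ≡ 3·8^8 + 3·8^3 + 3·8^2 + 2·8 + 7 (base 8). Lift 9: 1162263922. −1: 1162263921.
[7] 1162263921 ≡ 3·9^9 + 3·9^3 + 3·9^2 + 2·9 + 6 (base 9). Lift 10: 30000003326. −1: 30000003325.
[8] 30000003325 ≡ 3·10^10 + 3·10^3 + 3·10^2 + 2·10 + 5 (base 10). Lift 11: 855935016216. −1: 855935016215.

9, 81, 1023, 9842, 140743, 2471826, 50333399, 1162263921, 30000003325, 855935016215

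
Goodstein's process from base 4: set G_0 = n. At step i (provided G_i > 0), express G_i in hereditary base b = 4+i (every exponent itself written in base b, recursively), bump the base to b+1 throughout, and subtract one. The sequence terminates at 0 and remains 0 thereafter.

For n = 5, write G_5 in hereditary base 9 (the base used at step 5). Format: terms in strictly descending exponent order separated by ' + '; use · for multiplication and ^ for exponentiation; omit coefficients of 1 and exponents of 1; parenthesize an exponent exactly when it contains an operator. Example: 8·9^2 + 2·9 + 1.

2

G_0 = 5. HB_4(5) = 4 + 1. Bump = 6. G_1 = 5.
G_1 = 5. HB_5(5) = 5. Bump = 6. G_2 = 5.
G_2 = 5. HB_6(5) = 5. Bump = 5. G_3 = 4.
G_3 = 4. HB_7(4) = 4. Bump = 4. G_4 = 3.
G_4 = 3. HB_8(3) = 3. Bump = 3. G_5 = 2.
G_5 = 2. HB_9(2) = 2. Bump = 2. G_6 = 1.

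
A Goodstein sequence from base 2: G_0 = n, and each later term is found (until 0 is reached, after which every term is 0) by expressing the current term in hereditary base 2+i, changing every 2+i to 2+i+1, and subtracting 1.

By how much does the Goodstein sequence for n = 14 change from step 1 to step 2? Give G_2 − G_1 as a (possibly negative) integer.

1171

[0] 14 ≡ 2^(2 + 1) + 2^2 + 2 (base 2). Lift 3: 111. −1: 110.
[1] 110 ≡ 3^(3 + 1) + 3^3 + 2 (base 3). Lift 4: 1282. −1: 1281.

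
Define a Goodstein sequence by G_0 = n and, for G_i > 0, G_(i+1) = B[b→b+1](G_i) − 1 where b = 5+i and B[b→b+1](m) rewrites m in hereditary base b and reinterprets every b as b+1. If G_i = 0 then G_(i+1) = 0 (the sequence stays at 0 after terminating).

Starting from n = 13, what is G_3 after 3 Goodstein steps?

[0] 13 ≡ 2·5 + 3 (base 5). Lift 6: 15. −1: 14.
[1] 14 ≡ 2·6 + 2 (base 6). Lift 7: 16. −1: 15.
[2] 15 ≡ 2·7 + 1 (base 7). Lift 8: 17. −1: 16.
[3] 16 ≡ 2·8 (base 8). Lift 9: 18. −1: 17.

16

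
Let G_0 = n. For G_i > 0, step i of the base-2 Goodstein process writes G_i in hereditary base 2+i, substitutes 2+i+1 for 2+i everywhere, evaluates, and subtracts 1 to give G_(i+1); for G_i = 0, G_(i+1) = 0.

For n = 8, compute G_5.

1647195

[0] 8 ≡ 2^(2 + 1) (base 2). Lift 3: 81. −1: 80.
[1] 80 ≡ 2·3^3 + 2·3^2 + 2·3 + 2 (base 3). Lift 4: 554. −1: 553.
[2] 553 ≡ 2·4^4 + 2·4^2 + 2·4 + 1 (base 4). Lift 5: 6311. −1: 6310.
[3] 6310 ≡ 2·5^5 + 2·5^2 + 2·5 (base 5). Lift 6: 93396. −1: 93395.
[4] 93395 ≡ 2·6^6 + 2·6^2 + 6 + 5 (base 6). Lift 7: 1647196. −1: 1647195.
[5] 1647195 ≡ 2·7^7 + 2·7^2 + 7 + 4 (base 7). Lift 8: 33554572. −1: 33554571.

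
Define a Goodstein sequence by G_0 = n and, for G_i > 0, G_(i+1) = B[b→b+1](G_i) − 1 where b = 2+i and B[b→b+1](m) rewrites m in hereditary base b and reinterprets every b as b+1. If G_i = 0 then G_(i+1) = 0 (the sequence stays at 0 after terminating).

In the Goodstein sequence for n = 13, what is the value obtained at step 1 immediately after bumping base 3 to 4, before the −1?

step 0: 13 = 2^(2 + 1) + 2^2 + 1; sub 3 for 2: 3^(3 + 1) + 3^3 + 1; = 109; G_1 = 109−1 = 108
step 1: 108 = 3^(3 + 1) + 3^3; sub 4 for 3: 4^(4 + 1) + 4^4; = 1280; G_2 = 1280−1 = 1279

1280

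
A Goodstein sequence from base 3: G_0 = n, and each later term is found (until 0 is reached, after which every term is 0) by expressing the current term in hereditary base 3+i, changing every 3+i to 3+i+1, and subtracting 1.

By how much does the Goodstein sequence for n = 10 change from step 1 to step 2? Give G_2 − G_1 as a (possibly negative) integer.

8

[0] 10 ≡ 3^2 + 1 (base 3). Lift 4: 17. −1: 16.
[1] 16 ≡ 4^2 (base 4). Lift 5: 25. −1: 24.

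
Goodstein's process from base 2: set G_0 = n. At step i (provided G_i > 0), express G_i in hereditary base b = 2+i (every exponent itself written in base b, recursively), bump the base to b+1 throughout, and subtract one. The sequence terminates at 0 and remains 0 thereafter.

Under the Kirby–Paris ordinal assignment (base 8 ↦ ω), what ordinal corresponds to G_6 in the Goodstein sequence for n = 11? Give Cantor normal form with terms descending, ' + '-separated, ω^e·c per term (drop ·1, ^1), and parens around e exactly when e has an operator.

G_0=11  [base 2] 2^(2 + 1) + 2 + 1  →[2↦3]→  3^(3 + 1) + 3 + 1 = 85  −1 ⇒ G_1=84
G_1=84  [base 3] 3^(3 + 1) + 3  →[3↦4]→  4^(4 + 1) + 4 = 1028  −1 ⇒ G_2=1027
G_2=1027  [base 4] 4^(4 + 1) + 3  →[4↦5]→  5^(5 + 1) + 3 = 15628  −1 ⇒ G_3=15627
G_3=15627  [base 5] 5^(5 + 1) + 2  →[5↦6]→  6^(6 + 1) + 2 = 279938  −1 ⇒ G_4=279937
G_4=279937  [base 6] 6^(6 + 1) + 1  →[6↦7]→  7^(7 + 1) + 1 = 5764802  −1 ⇒ G_5=5764801
G_5=5764801  [base 7] 7^(7 + 1)  →[7↦8]→  8^(8 + 1) = 134217728  −1 ⇒ G_6=134217727
G_6=134217727  [base 8] 7·8^8 + 7·8^7 + 7·8^6 + 7·8^5 + 7·8^4 + 7·8^3 + 7·8^2 + 7·8 + 7  →[8↦9]→  7·9^9 + 7·9^7 + 7·9^6 + 7·9^5 + 7·9^4 + 7·9^3 + 7·9^2 + 7·9 + 7 = 2749609303  −1 ⇒ G_7=2749609302

ω^ω·7 + ω^7·7 + ω^6·7 + ω^5·7 + ω^4·7 + ω^3·7 + ω^2·7 + ω·7 + 7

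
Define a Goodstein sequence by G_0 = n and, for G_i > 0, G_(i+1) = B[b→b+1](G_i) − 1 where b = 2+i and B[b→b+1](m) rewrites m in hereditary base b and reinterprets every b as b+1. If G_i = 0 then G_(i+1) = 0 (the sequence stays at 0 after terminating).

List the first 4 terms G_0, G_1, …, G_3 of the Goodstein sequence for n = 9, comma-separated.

9, 81, 1023, 9842

base 2: 9 = 2^(2 + 1) + 1; at 3: 3^(3 + 1) + 1 = 82; next = 81
base 3: 81 = 3^(3 + 1); at 4: 4^(4 + 1) = 1024; next = 1023
base 4: 1023 = 3·4^4 + 3·4^3 + 3·4^2 + 3·4 + 3; at 5: 3·5^5 + 3·5^3 + 3·5^2 + 3·5 + 3 = 9843; next = 9842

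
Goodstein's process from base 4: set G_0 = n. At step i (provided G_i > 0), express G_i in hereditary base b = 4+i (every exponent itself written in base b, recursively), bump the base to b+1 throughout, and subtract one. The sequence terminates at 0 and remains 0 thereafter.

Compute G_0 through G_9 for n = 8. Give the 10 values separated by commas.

8, 9, 9, 9, 9, 9, 9, 8, 7, 6

step 0: 8 = 2·4; sub 5 for 4: 2·5; = 10; G_1 = 10−1 = 9
step 1: 9 = 5 + 4; sub 6 for 5: 6 + 4; = 10; G_2 = 10−1 = 9
step 2: 9 = 6 + 3; sub 7 for 6: 7 + 3; = 10; G_3 = 10−1 = 9
step 3: 9 = 7 + 2; sub 8 for 7: 8 + 2; = 10; G_4 = 10−1 = 9
step 4: 9 = 8 + 1; sub 9 for 8: 9 + 1; = 10; G_5 = 10−1 = 9
step 5: 9 = 9; sub 10 for 9: 10; = 10; G_6 = 10−1 = 9
step 6: 9 = 9; sub 11 for 10: 9; = 9; G_7 = 9−1 = 8
step 7: 8 = 8; sub 12 for 11: 8; = 8; G_8 = 8−1 = 7
step 8: 7 = 7; sub 13 for 12: 7; = 7; G_9 = 7−1 = 6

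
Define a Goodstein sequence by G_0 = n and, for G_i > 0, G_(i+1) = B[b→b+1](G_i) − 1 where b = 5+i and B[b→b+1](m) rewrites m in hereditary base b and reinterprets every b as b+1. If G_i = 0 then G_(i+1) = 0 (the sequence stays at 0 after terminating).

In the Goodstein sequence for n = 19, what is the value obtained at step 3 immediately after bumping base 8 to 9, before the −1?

i=0: 19 = 3·5 + 4 (b=5); 5→6: 3·6 + 4 = 22; 22−1 = 21
i=1: 21 = 3·6 + 3 (b=6); 6→7: 3·7 + 3 = 24; 24−1 = 23
i=2: 23 = 3·7 + 2 (b=7); 7→8: 3·8 + 2 = 26; 26−1 = 25
i=3: 25 = 3·8 + 1 (b=8); 8→9: 3·9 + 1 = 28; 28−1 = 27

28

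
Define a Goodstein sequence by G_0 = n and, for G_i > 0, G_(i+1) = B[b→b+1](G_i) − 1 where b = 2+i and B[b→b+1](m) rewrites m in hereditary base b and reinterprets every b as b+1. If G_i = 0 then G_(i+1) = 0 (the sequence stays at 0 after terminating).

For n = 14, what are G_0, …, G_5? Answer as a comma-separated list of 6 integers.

14 —HB2→ 2^(2 + 1) + 2^2 + 2 —bump→ 3^(3 + 1) + 3^3 + 3 = 111 —(−1)→ 110
110 —HB3→ 3^(3 + 1) + 3^3 + 2 —bump→ 4^(4 + 1) + 4^4 + 2 = 1282 —(−1)→ 1281
1281 —HB4→ 4^(4 + 1) + 4^4 + 1 —bump→ 5^(5 + 1) + 5^5 + 1 = 18751 —(−1)→ 18750
18750 —HB5→ 5^(5 + 1) + 5^5 —bump→ 6^(6 + 1) + 6^6 = 326592 —(−1)→ 326591
326591 —HB6→ 6^(6 + 1) + 5·6^5 + 5·6^4 + 5·6^3 + 5·6^2 + 5·6 + 5 —bump→ 7^(7 + 1) + 5·7^5 + 5·7^4 + 5·7^3 + 5·7^2 + 5·7 + 5 = 5862841 —(−1)→ 5862840

14, 110, 1281, 18750, 326591, 5862840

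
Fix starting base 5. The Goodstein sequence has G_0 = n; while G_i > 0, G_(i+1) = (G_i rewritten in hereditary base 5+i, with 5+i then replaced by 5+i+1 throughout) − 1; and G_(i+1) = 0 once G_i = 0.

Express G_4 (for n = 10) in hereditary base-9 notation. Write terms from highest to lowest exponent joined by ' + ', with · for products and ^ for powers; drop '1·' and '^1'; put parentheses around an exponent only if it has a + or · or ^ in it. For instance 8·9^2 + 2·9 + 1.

(0) 10|_5 = 2·5 ↦ 2·6|_6 = 12 ⇒ 11
(1) 11|_6 = 6 + 5 ↦ 7 + 5|_7 = 12 ⇒ 11
(2) 11|_7 = 7 + 4 ↦ 8 + 4|_8 = 12 ⇒ 11
(3) 11|_8 = 8 + 3 ↦ 9 + 3|_9 = 12 ⇒ 11
(4) 11|_9 = 9 + 2 ↦ 10 + 2|_10 = 12 ⇒ 11

9 + 2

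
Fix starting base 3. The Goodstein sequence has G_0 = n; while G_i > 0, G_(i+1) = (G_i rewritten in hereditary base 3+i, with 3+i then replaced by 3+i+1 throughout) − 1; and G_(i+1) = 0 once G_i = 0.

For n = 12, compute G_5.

[0] 12 ≡ 3^2 + 3 (base 3). Lift 4: 20. −1: 19.
[1] 19 ≡ 4^2 + 3 (base 4). Lift 5: 28. −1: 27.
[2] 27 ≡ 5^2 + 2 (base 5). Lift 6: 38. −1: 37.
[3] 37 ≡ 6^2 + 1 (base 6). Lift 7: 50. −1: 49.
[4] 49 ≡ 7^2 (base 7). Lift 8: 64. −1: 63.

63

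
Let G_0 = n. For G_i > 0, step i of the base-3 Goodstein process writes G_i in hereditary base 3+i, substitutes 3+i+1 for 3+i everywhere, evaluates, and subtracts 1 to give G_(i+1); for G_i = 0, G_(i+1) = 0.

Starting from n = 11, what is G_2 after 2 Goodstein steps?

(0) 11|_3 = 3^2 + 2 ↦ 4^2 + 2|_4 = 18 ⇒ 17
(1) 17|_4 = 4^2 + 1 ↦ 5^2 + 1|_5 = 26 ⇒ 25
(2) 25|_5 = 5^2 ↦ 6^2|_6 = 36 ⇒ 35

25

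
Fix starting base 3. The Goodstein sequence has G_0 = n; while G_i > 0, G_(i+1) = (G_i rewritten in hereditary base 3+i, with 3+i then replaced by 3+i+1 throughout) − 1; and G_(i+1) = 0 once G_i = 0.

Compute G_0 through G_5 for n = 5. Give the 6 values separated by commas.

G_0 = 5. HB_3(5) = 3 + 2. Bump = 6. G_1 = 5.
G_1 = 5. HB_4(5) = 4 + 1. Bump = 6. G_2 = 5.
G_2 = 5. HB_5(5) = 5. Bump = 6. G_3 = 5.
G_3 = 5. HB_6(5) = 5. Bump = 5. G_4 = 4.
G_4 = 4. HB_7(4) = 4. Bump = 4. G_5 = 3.

5, 5, 5, 5, 4, 3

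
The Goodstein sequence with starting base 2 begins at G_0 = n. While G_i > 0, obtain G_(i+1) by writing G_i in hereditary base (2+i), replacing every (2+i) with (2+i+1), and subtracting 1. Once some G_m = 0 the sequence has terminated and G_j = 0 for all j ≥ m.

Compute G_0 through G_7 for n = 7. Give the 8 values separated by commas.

7 —HB2→ 2^2 + 2 + 1 —bump→ 3^3 + 3 + 1 = 31 —(−1)→ 30
30 —HB3→ 3^3 + 3 —bump→ 4^4 + 4 = 260 —(−1)→ 259
259 —HB4→ 4^4 + 3 —bump→ 5^5 + 3 = 3128 —(−1)→ 3127
3127 —HB5→ 5^5 + 2 —bump→ 6^6 + 2 = 46658 —(−1)→ 46657
46657 —HB6→ 6^6 + 1 —bump→ 7^7 + 1 = 823544 —(−1)→ 823543
823543 —HB7→ 7^7 —bump→ 8^8 = 16777216 —(−1)→ 16777215
16777215 —HB8→ 7·8^7 + 7·8^6 + 7·8^5 + 7·8^4 + 7·8^3 + 7·8^2 + 7·8 + 7 —bump→ 7·9^7 + 7·9^6 + 7·9^5 + 7·9^4 + 7·9^3 + 7·9^2 + 7·9 + 7 = 37665880 —(−1)→ 37665879

7, 30, 259, 3127, 46657, 823543, 16777215, 37665879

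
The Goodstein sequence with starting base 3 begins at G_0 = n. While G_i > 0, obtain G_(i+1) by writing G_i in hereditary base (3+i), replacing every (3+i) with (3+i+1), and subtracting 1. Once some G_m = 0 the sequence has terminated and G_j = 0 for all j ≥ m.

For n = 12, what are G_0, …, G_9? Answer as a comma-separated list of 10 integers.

[0] 12 ≡ 3^2 + 3 (base 3). Lift 4: 20. −1: 19.
[1] 19 ≡ 4^2 + 3 (base 4). Lift 5: 28. −1: 27.
[2] 27 ≡ 5^2 + 2 (base 5). Lift 6: 38. −1: 37.
[3] 37 ≡ 6^2 + 1 (base 6). Lift 7: 50. −1: 49.
[4] 49 ≡ 7^2 (base 7). Lift 8: 64. −1: 63.
[5] 63 ≡ 7·8 + 7 (base 8). Lift 9: 70. −1: 69.
[6] 69 ≡ 7·9 + 6 (base 9). Lift 10: 76. −1: 75.
[7] 75 ≡ 7·10 + 5 (base 10). Lift 11: 82. −1: 81.
[8] 81 ≡ 7·11 + 4 (base 11). Lift 12: 88. −1: 87.

12, 19, 27, 37, 49, 63, 69, 75, 81, 87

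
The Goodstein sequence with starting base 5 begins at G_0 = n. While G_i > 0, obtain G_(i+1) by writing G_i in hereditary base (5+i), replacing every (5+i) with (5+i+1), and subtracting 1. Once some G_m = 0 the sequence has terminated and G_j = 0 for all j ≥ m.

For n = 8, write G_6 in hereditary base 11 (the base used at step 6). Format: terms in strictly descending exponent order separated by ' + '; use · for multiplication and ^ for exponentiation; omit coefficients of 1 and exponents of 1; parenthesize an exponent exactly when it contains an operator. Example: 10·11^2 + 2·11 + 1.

(0) 8|_5 = 5 + 3 ↦ 6 + 3|_6 = 9 ⇒ 8
(1) 8|_6 = 6 + 2 ↦ 7 + 2|_7 = 9 ⇒ 8
(2) 8|_7 = 7 + 1 ↦ 8 + 1|_8 = 9 ⇒ 8
(3) 8|_8 = 8 ↦ 9|_9 = 9 ⇒ 8
(4) 8|_9 = 8 ↦ 8|_10 = 8 ⇒ 7
(5) 7|_10 = 7 ↦ 7|_11 = 7 ⇒ 6
(6) 6|_11 = 6 ↦ 6|_12 = 6 ⇒ 5

6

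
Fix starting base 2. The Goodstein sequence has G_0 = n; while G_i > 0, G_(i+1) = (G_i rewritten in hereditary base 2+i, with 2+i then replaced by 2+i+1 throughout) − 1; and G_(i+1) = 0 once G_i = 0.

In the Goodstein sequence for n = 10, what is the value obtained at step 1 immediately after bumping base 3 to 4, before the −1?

[0] 10 ≡ 2^(2 + 1) + 2 (base 2). Lift 3: 84. −1: 83.
[1] 83 ≡ 3^(3 + 1) + 2 (base 3). Lift 4: 1026. −1: 1025.

1026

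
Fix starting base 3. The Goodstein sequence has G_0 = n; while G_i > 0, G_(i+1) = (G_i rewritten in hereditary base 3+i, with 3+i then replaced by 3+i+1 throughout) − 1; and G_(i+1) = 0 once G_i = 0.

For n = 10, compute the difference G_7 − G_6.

G_0 = 10. HB_3(10) = 3^2 + 1. Bump = 17. G_1 = 16.
G_1 = 16. HB_4(16) = 4^2. Bump = 25. G_2 = 24.
G_2 = 24. HB_5(24) = 4·5 + 4. Bump = 28. G_3 = 27.
G_3 = 27. HB_6(27) = 4·6 + 3. Bump = 31. G_4 = 30.
G_4 = 30. HB_7(30) = 4·7 + 2. Bump = 34. G_5 = 33.
G_5 = 33. HB_8(33) = 4·8 + 1. Bump = 37. G_6 = 36.
G_6 = 36. HB_9(36) = 4·9. Bump = 40. G_7 = 39.

3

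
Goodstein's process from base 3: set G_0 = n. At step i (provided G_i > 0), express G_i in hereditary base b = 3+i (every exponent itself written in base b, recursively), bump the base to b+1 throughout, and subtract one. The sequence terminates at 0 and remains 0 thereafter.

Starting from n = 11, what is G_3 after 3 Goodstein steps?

i=0: 11 = 3^2 + 2 (b=3); 3→4: 4^2 + 2 = 18; 18−1 = 17
i=1: 17 = 4^2 + 1 (b=4); 4→5: 5^2 + 1 = 26; 26−1 = 25
i=2: 25 = 5^2 (b=5); 5→6: 6^2 = 36; 36−1 = 35
i=3: 35 = 5·6 + 5 (b=6); 6→7: 5·7 + 5 = 40; 40−1 = 39

35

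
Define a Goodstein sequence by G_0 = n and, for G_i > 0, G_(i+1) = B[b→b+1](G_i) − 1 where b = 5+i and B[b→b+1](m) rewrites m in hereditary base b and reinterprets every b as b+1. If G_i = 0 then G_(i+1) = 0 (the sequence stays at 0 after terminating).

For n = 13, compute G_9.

17

(0) 13|_5 = 2·5 + 3 ↦ 2·6 + 3|_6 = 15 ⇒ 14
(1) 14|_6 = 2·6 + 2 ↦ 2·7 + 2|_7 = 16 ⇒ 15
(2) 15|_7 = 2·7 + 1 ↦ 2·8 + 1|_8 = 17 ⇒ 16
(3) 16|_8 = 2·8 ↦ 2·9|_9 = 18 ⇒ 17
(4) 17|_9 = 9 + 8 ↦ 10 + 8|_10 = 18 ⇒ 17
(5) 17|_10 = 10 + 7 ↦ 11 + 7|_11 = 18 ⇒ 17
(6) 17|_11 = 11 + 6 ↦ 12 + 6|_12 = 18 ⇒ 17
(7) 17|_12 = 12 + 5 ↦ 13 + 5|_13 = 18 ⇒ 17
(8) 17|_13 = 13 + 4 ↦ 14 + 4|_14 = 18 ⇒ 17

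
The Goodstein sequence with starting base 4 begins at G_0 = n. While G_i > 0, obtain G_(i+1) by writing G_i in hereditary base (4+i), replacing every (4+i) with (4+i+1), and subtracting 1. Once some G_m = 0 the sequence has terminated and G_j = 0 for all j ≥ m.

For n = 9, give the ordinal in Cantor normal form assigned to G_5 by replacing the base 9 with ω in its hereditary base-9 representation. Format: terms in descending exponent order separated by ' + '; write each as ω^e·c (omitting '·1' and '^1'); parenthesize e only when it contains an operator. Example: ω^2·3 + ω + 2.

[0] 9 ≡ 2·4 + 1 (base 4). Lift 5: 11. −1: 10.
[1] 10 ≡ 2·5 (base 5). Lift 6: 12. −1: 11.
[2] 11 ≡ 6 + 5 (base 6). Lift 7: 12. −1: 11.
[3] 11 ≡ 7 + 4 (base 7). Lift 8: 12. −1: 11.
[4] 11 ≡ 8 + 3 (base 8). Lift 9: 12. −1: 11.

ω + 2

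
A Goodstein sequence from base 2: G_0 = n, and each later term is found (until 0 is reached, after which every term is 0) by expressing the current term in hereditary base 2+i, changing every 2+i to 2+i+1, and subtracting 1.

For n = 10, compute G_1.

i=0: 10 = 2^(2 + 1) + 2 (b=2); 2→3: 3^(3 + 1) + 3 = 84; 84−1 = 83
i=1: 83 = 3^(3 + 1) + 2 (b=3); 3→4: 4^(4 + 1) + 2 = 1026; 1026−1 = 1025

83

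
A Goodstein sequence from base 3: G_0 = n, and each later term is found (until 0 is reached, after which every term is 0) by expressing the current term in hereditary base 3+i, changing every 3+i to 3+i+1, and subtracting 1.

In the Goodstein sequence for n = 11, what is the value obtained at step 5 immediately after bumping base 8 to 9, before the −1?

48

G_0=11  [base 3] 3^2 + 2  →[3↦4]→  4^2 + 2 = 18  −1 ⇒ G_1=17
G_1=17  [base 4] 4^2 + 1  →[4↦5]→  5^2 + 1 = 26  −1 ⇒ G_2=25
G_2=25  [base 5] 5^2  →[5↦6]→  6^2 = 36  −1 ⇒ G_3=35
G_3=35  [base 6] 5·6 + 5  →[6↦7]→  5·7 + 5 = 40  −1 ⇒ G_4=39
G_4=39  [base 7] 5·7 + 4  →[7↦8]→  5·8 + 4 = 44  −1 ⇒ G_5=43
G_5=43  [base 8] 5·8 + 3  →[8↦9]→  5·9 + 3 = 48  −1 ⇒ G_6=47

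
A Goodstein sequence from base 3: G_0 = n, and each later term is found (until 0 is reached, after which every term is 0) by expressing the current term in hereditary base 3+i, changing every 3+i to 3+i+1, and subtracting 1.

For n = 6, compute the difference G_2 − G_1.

G_0 = 6. HB_3(6) = 2·3. Bump = 8. G_1 = 7.
G_1 = 7. HB_4(7) = 4 + 3. Bump = 8. G_2 = 7.

0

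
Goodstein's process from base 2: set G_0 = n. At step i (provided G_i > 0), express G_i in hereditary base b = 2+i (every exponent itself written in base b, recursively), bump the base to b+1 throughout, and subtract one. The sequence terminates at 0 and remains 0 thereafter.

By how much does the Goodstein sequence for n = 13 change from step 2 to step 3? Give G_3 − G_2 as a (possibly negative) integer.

14813

[0] 13 ≡ 2^(2 + 1) + 2^2 + 1 (base 2). Lift 3: 109. −1: 108.
[1] 108 ≡ 3^(3 + 1) + 3^3 (base 3). Lift 4: 1280. −1: 1279.
[2] 1279 ≡ 4^(4 + 1) + 3·4^3 + 3·4^2 + 3·4 + 3 (base 4). Lift 5: 16093. −1: 16092.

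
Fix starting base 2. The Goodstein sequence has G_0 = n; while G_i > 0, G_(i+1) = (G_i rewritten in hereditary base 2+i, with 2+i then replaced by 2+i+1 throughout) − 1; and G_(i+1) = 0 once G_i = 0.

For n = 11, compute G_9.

base 2: 11 = 2^(2 + 1) + 2 + 1; at 3: 3^(3 + 1) + 3 + 1 = 85; next = 84
base 3: 84 = 3^(3 + 1) + 3; at 4: 4^(4 + 1) + 4 = 1028; next = 1027
base 4: 1027 = 4^(4 + 1) + 3; at 5: 5^(5 + 1) + 3 = 15628; next = 15627
base 5: 15627 = 5^(5 + 1) + 2; at 6: 6^(6 + 1) + 2 = 279938; next = 279937
base 6: 279937 = 6^(6 + 1) + 1; at 7: 7^(7 + 1) + 1 = 5764802; next = 5764801
base 7: 5764801 = 7^(7 + 1); at 8: 8^(8 + 1) = 134217728; next = 134217727
base 8: 134217727 = 7·8^8 + 7·8^7 + 7·8^6 + 7·8^5 + 7·8^4 + 7·8^3 + 7·8^2 + 7·8 + 7; at 9: 7·9^9 + 7·9^7 + 7·9^6 + 7·9^5 + 7·9^4 + 7·9^3 + 7·9^2 + 7·9 + 7 = 2749609303; next = 2749609302
base 9: 2749609302 = 7·9^9 + 7·9^7 + 7·9^6 + 7·9^5 + 7·9^4 + 7·9^3 + 7·9^2 + 7·9 + 6; at 10: 7·10^10 + 7·10^7 + 7·10^6 + 7·10^5 + 7·10^4 + 7·10^3 + 7·10^2 + 7·10 + 6 = 70077777776; next = 70077777775
base 10: 70077777775 = 7·10^10 + 7·10^7 + 7·10^6 + 7·10^5 + 7·10^4 + 7·10^3 + 7·10^2 + 7·10 + 5; at 11: 7·11^11 + 7·11^7 + 7·11^6 + 7·11^5 + 7·11^4 + 7·11^3 + 7·11^2 + 7·11 + 5 = 1997331745491; next = 1997331745490

1997331745490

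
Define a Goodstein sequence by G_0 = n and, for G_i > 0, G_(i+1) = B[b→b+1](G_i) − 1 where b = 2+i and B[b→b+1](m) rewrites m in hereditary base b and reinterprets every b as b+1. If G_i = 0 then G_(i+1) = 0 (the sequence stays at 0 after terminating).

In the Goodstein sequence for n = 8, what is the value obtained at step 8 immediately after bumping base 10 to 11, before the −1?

8 —HB2→ 2^(2 + 1) —bump→ 3^(3 + 1) = 81 —(−1)→ 80
80 —HB3→ 2·3^3 + 2·3^2 + 2·3 + 2 —bump→ 2·4^4 + 2·4^2 + 2·4 + 2 = 554 —(−1)→ 553
553 —HB4→ 2·4^4 + 2·4^2 + 2·4 + 1 —bump→ 2·5^5 + 2·5^2 + 2·5 + 1 = 6311 —(−1)→ 6310
6310 —HB5→ 2·5^5 + 2·5^2 + 2·5 —bump→ 2·6^6 + 2·6^2 + 2·6 = 93396 —(−1)→ 93395
93395 —HB6→ 2·6^6 + 2·6^2 + 6 + 5 —bump→ 2·7^7 + 2·7^2 + 7 + 5 = 1647196 —(−1)→ 1647195
1647195 —HB7→ 2·7^7 + 2·7^2 + 7 + 4 —bump→ 2·8^8 + 2·8^2 + 8 + 4 = 33554572 —(−1)→ 33554571
33554571 —HB8→ 2·8^8 + 2·8^2 + 8 + 3 —bump→ 2·9^9 + 2·9^2 + 9 + 3 = 774841152 —(−1)→ 774841151
774841151 —HB9→ 2·9^9 + 2·9^2 + 9 + 2 —bump→ 2·10^10 + 2·10^2 + 10 + 2 = 20000000212 —(−1)→ 20000000211

570623341476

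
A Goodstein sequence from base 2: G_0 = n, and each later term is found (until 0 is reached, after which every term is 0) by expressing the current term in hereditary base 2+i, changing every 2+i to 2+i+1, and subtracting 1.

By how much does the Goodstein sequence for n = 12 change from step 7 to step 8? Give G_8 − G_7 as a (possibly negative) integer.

[0] 12 ≡ 2^(2 + 1) + 2^2 (base 2). Lift 3: 108. −1: 107.
[1] 107 ≡ 3^(3 + 1) + 2·3^2 + 2·3 + 2 (base 3). Lift 4: 1066. −1: 1065.
[2] 1065 ≡ 4^(4 + 1) + 2·4^2 + 2·4 + 1 (base 4). Lift 5: 15686. −1: 15685.
[3] 15685 ≡ 5^(5 + 1) + 2·5^2 + 2·5 (base 5). Lift 6: 280020. −1: 280019.
[4] 280019 ≡ 6^(6 + 1) + 2·6^2 + 6 + 5 (base 6). Lift 7: 5764911. −1: 5764910.
[5] 5764910 ≡ 7^(7 + 1) + 2·7^2 + 7 + 4 (base 7). Lift 8: 134217868. −1: 134217867.
[6] 134217867 ≡ 8^(8 + 1) + 2·8^2 + 8 + 3 (base 8). Lift 9: 3486784575. −1: 3486784574.
[7] 3486784574 ≡ 9^(9 + 1) + 2·9^2 + 9 + 2 (base 9). Lift 10: 100000000212. −1: 100000000211.

96513215637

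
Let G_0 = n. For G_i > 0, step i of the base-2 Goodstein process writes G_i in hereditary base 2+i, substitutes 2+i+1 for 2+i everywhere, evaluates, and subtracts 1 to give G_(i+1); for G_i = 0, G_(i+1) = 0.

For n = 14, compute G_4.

326591

[0] 14 ≡ 2^(2 + 1) + 2^2 + 2 (base 2). Lift 3: 111. −1: 110.
[1] 110 ≡ 3^(3 + 1) + 3^3 + 2 (base 3). Lift 4: 1282. −1: 1281.
[2] 1281 ≡ 4^(4 + 1) + 4^4 + 1 (base 4). Lift 5: 18751. −1: 18750.
[3] 18750 ≡ 5^(5 + 1) + 5^5 (base 5). Lift 6: 326592. −1: 326591.
[4] 326591 ≡ 6^(6 + 1) + 5·6^5 + 5·6^4 + 5·6^3 + 5·6^2 + 5·6 + 5 (base 6). Lift 7: 5862841. −1: 5862840.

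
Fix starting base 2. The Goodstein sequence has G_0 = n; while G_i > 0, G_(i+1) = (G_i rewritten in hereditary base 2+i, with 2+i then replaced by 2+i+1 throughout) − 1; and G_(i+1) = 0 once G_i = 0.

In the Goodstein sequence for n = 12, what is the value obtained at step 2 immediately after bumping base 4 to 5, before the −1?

15686

(0) 12|_2 = 2^(2 + 1) + 2^2 ↦ 3^(3 + 1) + 3^3|_3 = 108 ⇒ 107
(1) 107|_3 = 3^(3 + 1) + 2·3^2 + 2·3 + 2 ↦ 4^(4 + 1) + 2·4^2 + 2·4 + 2|_4 = 1066 ⇒ 1065
(2) 1065|_4 = 4^(4 + 1) + 2·4^2 + 2·4 + 1 ↦ 5^(5 + 1) + 2·5^2 + 2·5 + 1|_5 = 15686 ⇒ 15685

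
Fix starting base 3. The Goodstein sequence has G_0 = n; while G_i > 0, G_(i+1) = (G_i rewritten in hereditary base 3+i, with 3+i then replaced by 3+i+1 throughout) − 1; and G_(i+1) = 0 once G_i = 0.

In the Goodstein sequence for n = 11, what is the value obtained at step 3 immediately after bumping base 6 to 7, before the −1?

40

G_0=11  [base 3] 3^2 + 2  →[3↦4]→  4^2 + 2 = 18  −1 ⇒ G_1=17
G_1=17  [base 4] 4^2 + 1  →[4↦5]→  5^2 + 1 = 26  −1 ⇒ G_2=25
G_2=25  [base 5] 5^2  →[5↦6]→  6^2 = 36  −1 ⇒ G_3=35
G_3=35  [base 6] 5·6 + 5  →[6↦7]→  5·7 + 5 = 40  −1 ⇒ G_4=39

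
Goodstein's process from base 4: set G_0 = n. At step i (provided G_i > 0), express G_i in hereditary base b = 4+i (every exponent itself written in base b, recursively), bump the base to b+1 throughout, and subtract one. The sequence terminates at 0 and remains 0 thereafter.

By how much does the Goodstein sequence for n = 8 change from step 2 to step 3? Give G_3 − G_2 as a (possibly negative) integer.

G_0=8  [base 4] 2·4  →[4↦5]→  2·5 = 10  −1 ⇒ G_1=9
G_1=9  [base 5] 5 + 4  →[5↦6]→  6 + 4 = 10  −1 ⇒ G_2=9
G_2=9  [base 6] 6 + 3  →[6↦7]→  7 + 3 = 10  −1 ⇒ G_3=9

0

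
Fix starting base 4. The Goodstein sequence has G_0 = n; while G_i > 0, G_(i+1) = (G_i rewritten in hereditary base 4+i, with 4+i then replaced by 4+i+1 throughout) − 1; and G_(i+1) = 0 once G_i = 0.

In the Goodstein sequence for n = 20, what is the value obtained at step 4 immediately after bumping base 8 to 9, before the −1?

i=0: 20 = 4^2 + 4 (b=4); 4→5: 5^2 + 5 = 30; 30−1 = 29
i=1: 29 = 5^2 + 4 (b=5); 5→6: 6^2 + 4 = 40; 40−1 = 39
i=2: 39 = 6^2 + 3 (b=6); 6→7: 7^2 + 3 = 52; 52−1 = 51
i=3: 51 = 7^2 + 2 (b=7); 7→8: 8^2 + 2 = 66; 66−1 = 65

82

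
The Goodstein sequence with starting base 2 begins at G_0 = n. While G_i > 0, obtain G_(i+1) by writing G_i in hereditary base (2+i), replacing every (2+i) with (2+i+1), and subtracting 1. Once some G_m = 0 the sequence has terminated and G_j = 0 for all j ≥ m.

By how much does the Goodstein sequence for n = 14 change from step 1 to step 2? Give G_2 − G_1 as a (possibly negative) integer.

1171

[0] 14 ≡ 2^(2 + 1) + 2^2 + 2 (base 2). Lift 3: 111. −1: 110.
[1] 110 ≡ 3^(3 + 1) + 3^3 + 2 (base 3). Lift 4: 1282. −1: 1281.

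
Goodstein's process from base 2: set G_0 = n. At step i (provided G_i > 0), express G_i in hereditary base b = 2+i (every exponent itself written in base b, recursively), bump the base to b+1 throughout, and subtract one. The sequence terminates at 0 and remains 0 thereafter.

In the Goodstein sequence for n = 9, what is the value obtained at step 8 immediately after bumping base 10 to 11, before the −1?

855935016216

G_0=9  [base 2] 2^(2 + 1) + 1  →[2↦3]→  3^(3 + 1) + 1 = 82  −1 ⇒ G_1=81
G_1=81  [base 3] 3^(3 + 1)  →[3↦4]→  4^(4 + 1) = 1024  −1 ⇒ G_2=1023
G_2=1023  [base 4] 3·4^4 + 3·4^3 + 3·4^2 + 3·4 + 3  →[4↦5]→  3·5^5 + 3·5^3 + 3·5^2 + 3·5 + 3 = 9843  −1 ⇒ G_3=9842
G_3=9842  [base 5] 3·5^5 + 3·5^3 + 3·5^2 + 3·5 + 2  →[5↦6]→  3·6^6 + 3·6^3 + 3·6^2 + 3·6 + 2 = 140744  −1 ⇒ G_4=140743
G_4=140743  [base 6] 3·6^6 + 3·6^3 + 3·6^2 + 3·6 + 1  →[6↦7]→  3·7^7 + 3·7^3 + 3·7^2 + 3·7 + 1 = 2471827  −1 ⇒ G_5=2471826
G_5=2471826  [base 7] 3·7^7 + 3·7^3 + 3·7^2 + 3·7  →[7↦8]→  3·8^8 + 3·8^3 + 3·8^2 + 3·8 = 50333400  −1 ⇒ G_6=50333399
G_6=50333399  [base 8] 3·8^8 + 3·8^3 + 3·8^2 + 2·8 + 7  →[8↦9]→  3·9^9 + 3·9^3 + 3·9^2 + 2·9 + 7 = 1162263922  −1 ⇒ G_7=1162263921
G_7=1162263921  [base 9] 3·9^9 + 3·9^3 + 3·9^2 + 2·9 + 6  →[9↦10]→  3·10^10 + 3·10^3 + 3·10^2 + 2·10 + 6 = 30000003326  −1 ⇒ G_8=30000003325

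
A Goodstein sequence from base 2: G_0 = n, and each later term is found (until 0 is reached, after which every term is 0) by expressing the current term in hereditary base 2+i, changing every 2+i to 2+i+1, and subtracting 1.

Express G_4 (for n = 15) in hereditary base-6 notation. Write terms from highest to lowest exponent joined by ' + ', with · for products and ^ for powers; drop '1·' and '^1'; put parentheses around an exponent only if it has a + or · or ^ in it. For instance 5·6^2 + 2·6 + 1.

6^(6 + 1) + 6^6 + 1

step 0: 15 = 2^(2 + 1) + 2^2 + 2 + 1; sub 3 for 2: 3^(3 + 1) + 3^3 + 3 + 1; = 112; G_1 = 112−1 = 111
step 1: 111 = 3^(3 + 1) + 3^3 + 3; sub 4 for 3: 4^(4 + 1) + 4^4 + 4; = 1284; G_2 = 1284−1 = 1283
step 2: 1283 = 4^(4 + 1) + 4^4 + 3; sub 5 for 4: 5^(5 + 1) + 5^5 + 3; = 18753; G_3 = 18753−1 = 18752
step 3: 18752 = 5^(5 + 1) + 5^5 + 2; sub 6 for 5: 6^(6 + 1) + 6^6 + 2; = 326594; G_4 = 326594−1 = 326593
step 4: 326593 = 6^(6 + 1) + 6^6 + 1; sub 7 for 6: 7^(7 + 1) + 7^7 + 1; = 6588345; G_5 = 6588345−1 = 6588344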